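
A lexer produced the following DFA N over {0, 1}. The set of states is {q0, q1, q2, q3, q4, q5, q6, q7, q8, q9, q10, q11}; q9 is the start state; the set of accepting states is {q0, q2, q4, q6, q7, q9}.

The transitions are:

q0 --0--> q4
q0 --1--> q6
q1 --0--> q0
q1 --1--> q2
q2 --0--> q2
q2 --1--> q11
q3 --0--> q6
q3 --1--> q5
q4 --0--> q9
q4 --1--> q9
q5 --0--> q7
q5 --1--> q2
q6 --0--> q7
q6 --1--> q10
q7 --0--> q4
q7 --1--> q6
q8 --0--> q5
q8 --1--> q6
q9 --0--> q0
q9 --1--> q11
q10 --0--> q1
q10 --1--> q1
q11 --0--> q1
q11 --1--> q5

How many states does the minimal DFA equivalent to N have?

First remove the unreachable states {q3,q8}; 10 states remain.
P0 = {q0,q2,q4,q6,q7,q9} | {q1,q5,q10,q11}.
On input 1, block {q0,q2,q4,q6,q7,q9} splits into {q0,q4,q7} and {q2,q6,q9}.
Split {q0,q4,q7} by δ(·,0) → {q0,q7} and {q4}.
Refine {q1,q5,q10,q11} on symbol 0: members go to different blocks, giving {q1,q5} and {q10,q11}.
Split {q2,q6,q9} by δ(·,0) → {q6,q9} and {q2}.
No further refinement is possible. Final partition (6 blocks): {q0,q7} | {q1,q5} | {q6,q9} | {q4} | {q10,q11} | {q2}.

6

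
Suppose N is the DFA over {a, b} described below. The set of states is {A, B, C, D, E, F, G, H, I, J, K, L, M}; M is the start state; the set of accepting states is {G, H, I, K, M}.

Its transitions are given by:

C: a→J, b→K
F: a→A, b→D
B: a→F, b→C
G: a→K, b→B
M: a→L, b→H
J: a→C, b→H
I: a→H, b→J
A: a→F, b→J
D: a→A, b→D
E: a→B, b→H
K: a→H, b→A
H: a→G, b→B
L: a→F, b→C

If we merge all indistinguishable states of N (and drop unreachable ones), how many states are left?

First remove the unreachable states {E,I}; 11 states remain.
Initial partition by acceptance: {G,H,K,M} | {A,B,C,D,F,J,L}.
On input a, block {G,H,K,M} splits into {G,H,K} and {M}.
On input b, block {A,B,C,D,F,J,L} splits into {A,B,D,F,L} and {C,J}.
Split {A,B,D,F,L} by δ(·,b) → {A,B,L} and {D,F}.
The partition is now stable with 5 blocks: {G,H,K} | {A,B,L} | {M} | {C,J} | {D,F}.

5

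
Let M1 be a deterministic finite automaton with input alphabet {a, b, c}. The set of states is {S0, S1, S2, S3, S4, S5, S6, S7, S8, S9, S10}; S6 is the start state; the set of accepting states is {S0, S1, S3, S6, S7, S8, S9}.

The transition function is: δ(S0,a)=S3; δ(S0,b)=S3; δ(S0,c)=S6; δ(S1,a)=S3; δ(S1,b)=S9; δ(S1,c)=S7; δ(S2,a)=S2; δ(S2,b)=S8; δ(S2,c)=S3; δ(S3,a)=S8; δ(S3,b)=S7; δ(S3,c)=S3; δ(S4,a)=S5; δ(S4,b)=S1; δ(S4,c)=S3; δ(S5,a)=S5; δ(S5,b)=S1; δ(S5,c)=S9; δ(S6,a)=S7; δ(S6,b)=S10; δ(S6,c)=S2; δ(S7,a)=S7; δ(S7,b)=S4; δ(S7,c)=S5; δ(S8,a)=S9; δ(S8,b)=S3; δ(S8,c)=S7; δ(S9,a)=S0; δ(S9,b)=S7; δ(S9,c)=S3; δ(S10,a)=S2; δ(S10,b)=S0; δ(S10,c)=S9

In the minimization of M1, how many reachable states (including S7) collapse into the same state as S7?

2

Every state is reachable, so we keep all 11.
Initial partition by acceptance: {S0,S1,S3,S6,S7,S8,S9} | {S2,S4,S5,S10}.
On input b, block {S0,S1,S3,S6,S7,S8,S9} splits into {S0,S1,S3,S8,S9} and {S6,S7}.
Split {S0,S1,S3,S8,S9} by δ(·,b) → {S0,S1,S8} and {S3,S9}.
Stable partition: {S0,S1,S8} | {S2,S4,S5,S10} | {S6,S7} | {S3,S9} — 4 equivalence classes.
State S7 belongs to the block {S6,S7}, which has 2 states.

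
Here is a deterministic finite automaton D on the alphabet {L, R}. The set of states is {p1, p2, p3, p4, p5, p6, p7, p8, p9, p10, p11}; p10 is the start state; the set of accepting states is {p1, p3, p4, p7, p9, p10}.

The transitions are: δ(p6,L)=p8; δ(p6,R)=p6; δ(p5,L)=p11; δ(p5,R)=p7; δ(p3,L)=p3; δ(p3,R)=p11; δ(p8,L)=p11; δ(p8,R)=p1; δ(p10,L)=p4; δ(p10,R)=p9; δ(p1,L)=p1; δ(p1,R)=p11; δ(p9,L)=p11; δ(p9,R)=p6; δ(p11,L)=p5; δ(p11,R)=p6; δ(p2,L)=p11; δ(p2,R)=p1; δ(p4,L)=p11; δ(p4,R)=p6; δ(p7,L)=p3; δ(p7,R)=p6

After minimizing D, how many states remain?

First remove the unreachable states {p2}; 10 states remain.
P0 = {p1,p3,p4,p7,p9,p10} | {p5,p6,p8,p11}.
Refine {p1,p3,p4,p7,p9,p10} on symbol L: members go to different blocks, giving {p1,p3,p7,p10} and {p4,p9}.
Split {p1,p3,p7,p10} by δ(·,L) → {p1,p3,p7} and {p10}.
Split {p5,p6,p8,p11} by δ(·,R) → {p5,p8} and {p6,p11}.
Stable partition: {p1,p3,p7} | {p5,p8} | {p4,p9} | {p10} | {p6,p11} — 5 equivalence classes.

5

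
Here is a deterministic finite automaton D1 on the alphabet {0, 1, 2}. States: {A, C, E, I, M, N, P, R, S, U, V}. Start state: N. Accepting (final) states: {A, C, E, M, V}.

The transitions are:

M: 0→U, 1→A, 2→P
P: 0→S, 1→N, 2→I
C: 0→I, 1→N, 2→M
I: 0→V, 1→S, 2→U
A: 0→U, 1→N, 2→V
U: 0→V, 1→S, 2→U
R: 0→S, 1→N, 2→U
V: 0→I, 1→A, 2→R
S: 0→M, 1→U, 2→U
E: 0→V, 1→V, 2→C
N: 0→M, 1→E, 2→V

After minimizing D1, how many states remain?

All states are reachable from the start state.
Initial partition by acceptance: {A,C,E,M,V} | {I,N,P,R,S,U}.
Split {A,C,E,M,V} by δ(·,0) → {A,C,M,V} and {E}.
On input 1, block {A,C,M,V} splits into {A,C} and {M,V}.
On input 0, block {I,N,P,R,S,U} splits into {I,N,S,U} and {P,R}.
Refine {I,N,S,U} on symbol 1: members go to different blocks, giving {I,S,U} and {N}.
Stable partition: {A,C} | {I,S,U} | {E} | {M,V} | {P,R} | {N} — 6 equivalence classes.

6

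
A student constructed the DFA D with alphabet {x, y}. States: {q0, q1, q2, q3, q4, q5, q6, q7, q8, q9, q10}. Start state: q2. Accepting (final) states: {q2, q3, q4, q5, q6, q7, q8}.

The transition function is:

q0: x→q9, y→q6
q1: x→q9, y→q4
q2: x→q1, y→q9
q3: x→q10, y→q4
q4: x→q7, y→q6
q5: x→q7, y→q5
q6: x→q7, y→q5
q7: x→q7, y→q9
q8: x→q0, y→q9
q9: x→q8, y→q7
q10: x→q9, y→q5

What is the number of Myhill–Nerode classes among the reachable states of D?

Reachable states from the start: {q0,q1,q2,q4,q5,q6,q7,q8,q9}. Unreachable: {q3,q10} — drop them.
Initial partition by acceptance: {q2,q4,q5,q6,q7,q8} | {q0,q1,q9}.
On input x, block {q2,q4,q5,q6,q7,q8} splits into {q4,q5,q6,q7} and {q2,q8}.
Refine {q4,q5,q6,q7} on symbol y: members go to different blocks, giving {q4,q5,q6} and {q7}.
Refine {q0,q1,q9} on symbol x: members go to different blocks, giving {q0,q1} and {q9}.
Stable partition: {q4,q5,q6} | {q0,q1} | {q2,q8} | {q7} | {q9} — 5 equivalence classes.

5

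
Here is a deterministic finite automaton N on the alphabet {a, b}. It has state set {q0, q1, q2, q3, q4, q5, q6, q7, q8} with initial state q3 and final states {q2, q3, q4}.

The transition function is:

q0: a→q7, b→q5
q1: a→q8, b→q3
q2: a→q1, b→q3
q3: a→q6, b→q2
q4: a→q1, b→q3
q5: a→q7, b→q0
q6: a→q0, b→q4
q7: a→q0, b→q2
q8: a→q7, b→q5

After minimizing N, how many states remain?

Every state is reachable, so we keep all 9.
Initial partition by acceptance: {q2,q3,q4} | {q0,q1,q5,q6,q7,q8}.
On input b, block {q0,q1,q5,q6,q7,q8} splits into {q0,q5,q8} and {q1,q6,q7}.
Stable partition: {q2,q3,q4} | {q0,q5,q8} | {q1,q6,q7} — 3 equivalence classes.

3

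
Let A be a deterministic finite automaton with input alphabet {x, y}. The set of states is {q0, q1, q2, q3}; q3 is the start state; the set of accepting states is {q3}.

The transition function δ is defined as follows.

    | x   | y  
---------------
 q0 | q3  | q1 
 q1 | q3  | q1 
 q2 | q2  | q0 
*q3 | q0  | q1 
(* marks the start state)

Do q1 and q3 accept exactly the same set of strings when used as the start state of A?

No

States {q2} cannot be reached from the start state, so discard them.
P0 = {q3} | {q0,q1}.
No further refinement is possible. Final partition (2 blocks): {q3} | {q0,q1}.
q1 and q3 end up in different blocks, so they are distinguishable. For instance, the string 'ε' is accepted from only q3.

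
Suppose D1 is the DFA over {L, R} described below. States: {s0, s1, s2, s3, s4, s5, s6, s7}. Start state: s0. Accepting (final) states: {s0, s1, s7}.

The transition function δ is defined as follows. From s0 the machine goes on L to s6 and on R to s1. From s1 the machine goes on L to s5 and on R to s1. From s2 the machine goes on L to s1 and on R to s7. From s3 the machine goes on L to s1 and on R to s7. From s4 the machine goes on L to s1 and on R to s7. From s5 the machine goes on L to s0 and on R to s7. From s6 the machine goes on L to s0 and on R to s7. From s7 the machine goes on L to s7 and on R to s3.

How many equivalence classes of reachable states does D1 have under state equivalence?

States {s2,s4} cannot be reached from the start state, so discard them.
Start with accepting vs non-accepting: {s0,s1,s7} | {s3,s5,s6}.
Refine {s0,s1,s7} on symbol L: members go to different blocks, giving {s0,s1} and {s7}.
No further refinement is possible. Final partition (3 blocks): {s0,s1} | {s3,s5,s6} | {s7}.

3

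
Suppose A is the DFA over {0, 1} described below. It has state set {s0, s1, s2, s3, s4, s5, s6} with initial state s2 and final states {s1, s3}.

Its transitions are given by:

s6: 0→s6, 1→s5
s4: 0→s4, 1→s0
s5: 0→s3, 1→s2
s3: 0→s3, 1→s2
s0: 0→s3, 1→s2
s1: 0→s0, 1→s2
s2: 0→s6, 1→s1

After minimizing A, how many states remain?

Reachable states from the start: {s0,s1,s2,s3,s5,s6}. Unreachable: {s4} — drop them.
Start with accepting vs non-accepting: {s1,s3} | {s0,s2,s5,s6}.
Refine {s1,s3} on symbol 0: members go to different blocks, giving {s1} and {s3}.
Split {s0,s2,s5,s6} by δ(·,0) → {s0,s5} and {s2,s6}.
Split {s2,s6} by δ(·,1) → {s2} and {s6}.
No further refinement is possible. Final partition (5 blocks): {s1} | {s0,s5} | {s3} | {s2} | {s6}.

5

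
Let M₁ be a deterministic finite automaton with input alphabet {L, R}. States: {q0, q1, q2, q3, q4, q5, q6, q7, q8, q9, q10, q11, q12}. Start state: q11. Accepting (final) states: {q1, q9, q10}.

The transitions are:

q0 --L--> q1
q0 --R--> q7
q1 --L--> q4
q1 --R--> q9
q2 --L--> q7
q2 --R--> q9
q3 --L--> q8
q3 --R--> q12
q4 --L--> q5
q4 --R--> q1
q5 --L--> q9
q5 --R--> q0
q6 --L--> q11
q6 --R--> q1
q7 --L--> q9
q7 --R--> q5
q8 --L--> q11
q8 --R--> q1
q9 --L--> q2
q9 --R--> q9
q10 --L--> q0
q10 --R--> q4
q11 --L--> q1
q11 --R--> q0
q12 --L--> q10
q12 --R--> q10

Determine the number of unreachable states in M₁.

Starting at q11 and following transitions, the reachable set is {q0, q1, q2, q4, q5, q7, q9, q11}. That leaves q3, q6, q8, q10, q12 unreachable — 5 in total.

5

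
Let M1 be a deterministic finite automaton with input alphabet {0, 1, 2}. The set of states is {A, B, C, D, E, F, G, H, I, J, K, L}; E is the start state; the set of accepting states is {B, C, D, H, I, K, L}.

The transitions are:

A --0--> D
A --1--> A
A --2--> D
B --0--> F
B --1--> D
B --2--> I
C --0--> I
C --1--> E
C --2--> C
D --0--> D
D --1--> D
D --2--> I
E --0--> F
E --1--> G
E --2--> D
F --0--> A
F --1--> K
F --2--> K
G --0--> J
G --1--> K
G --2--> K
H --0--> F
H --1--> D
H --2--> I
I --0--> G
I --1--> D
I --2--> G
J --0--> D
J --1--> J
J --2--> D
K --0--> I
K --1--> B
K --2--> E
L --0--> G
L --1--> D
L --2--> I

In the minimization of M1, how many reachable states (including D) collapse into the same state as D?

First remove the unreachable states {C,H,L}; 9 states remain.
Initial partition by acceptance: {B,D,I,K} | {A,E,F,G,J}.
Refine {B,D,I,K} on symbol 0: members go to different blocks, giving {B,I} and {D,K}.
Split {B,I} by δ(·,2) → {B} and {I}.
Refine {A,E,F,G,J} on symbol 0: members go to different blocks, giving {E,F,G} and {A,J}.
On input 0, block {E,F,G} splits into {F,G} and {E}.
Refine {D,K} on symbol 0: members go to different blocks, giving {D} and {K}.
The partition is now stable with 7 blocks: {B} | {F,G} | {D} | {I} | {A,J} | {E} | {K}.
State D belongs to the block {D}, which has 1 states.

1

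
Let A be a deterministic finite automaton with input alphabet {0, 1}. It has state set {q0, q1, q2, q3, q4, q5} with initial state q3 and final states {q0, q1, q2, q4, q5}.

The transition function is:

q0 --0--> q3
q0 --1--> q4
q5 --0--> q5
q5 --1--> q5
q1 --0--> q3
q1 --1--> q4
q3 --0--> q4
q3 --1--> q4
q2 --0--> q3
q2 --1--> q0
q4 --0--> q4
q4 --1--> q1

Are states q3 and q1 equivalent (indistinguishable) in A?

States {q0,q2,q5} cannot be reached from the start state, so discard them.
Start with accepting vs non-accepting: {q1,q4} | {q3}.
Split {q1,q4} by δ(·,0) → {q1} and {q4}.
No further refinement is possible. Final partition (3 blocks): {q1} | {q3} | {q4}.
q3 and q1 end up in different blocks, so they are distinguishable. For instance, the string 'ε' is accepted from only q1.

No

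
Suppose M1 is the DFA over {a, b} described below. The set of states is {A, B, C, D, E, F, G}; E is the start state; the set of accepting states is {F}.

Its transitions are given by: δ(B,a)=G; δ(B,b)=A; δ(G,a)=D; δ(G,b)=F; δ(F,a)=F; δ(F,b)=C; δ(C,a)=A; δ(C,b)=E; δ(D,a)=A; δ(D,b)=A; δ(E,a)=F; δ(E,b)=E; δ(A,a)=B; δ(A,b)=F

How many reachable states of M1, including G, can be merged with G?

Every state is reachable, so we keep all 7.
Start with accepting vs non-accepting: {F} | {A,B,C,D,E,G}.
Split {A,B,C,D,E,G} by δ(·,a) → {A,B,C,D,G} and {E}.
On input b, block {A,B,C,D,G} splits into {A,G} and {B,D} and {C}.
No further refinement is possible. Final partition (5 blocks): {F} | {A,G} | {E} | {B,D} | {C}.
State G belongs to the block {A,G}, which has 2 states.

2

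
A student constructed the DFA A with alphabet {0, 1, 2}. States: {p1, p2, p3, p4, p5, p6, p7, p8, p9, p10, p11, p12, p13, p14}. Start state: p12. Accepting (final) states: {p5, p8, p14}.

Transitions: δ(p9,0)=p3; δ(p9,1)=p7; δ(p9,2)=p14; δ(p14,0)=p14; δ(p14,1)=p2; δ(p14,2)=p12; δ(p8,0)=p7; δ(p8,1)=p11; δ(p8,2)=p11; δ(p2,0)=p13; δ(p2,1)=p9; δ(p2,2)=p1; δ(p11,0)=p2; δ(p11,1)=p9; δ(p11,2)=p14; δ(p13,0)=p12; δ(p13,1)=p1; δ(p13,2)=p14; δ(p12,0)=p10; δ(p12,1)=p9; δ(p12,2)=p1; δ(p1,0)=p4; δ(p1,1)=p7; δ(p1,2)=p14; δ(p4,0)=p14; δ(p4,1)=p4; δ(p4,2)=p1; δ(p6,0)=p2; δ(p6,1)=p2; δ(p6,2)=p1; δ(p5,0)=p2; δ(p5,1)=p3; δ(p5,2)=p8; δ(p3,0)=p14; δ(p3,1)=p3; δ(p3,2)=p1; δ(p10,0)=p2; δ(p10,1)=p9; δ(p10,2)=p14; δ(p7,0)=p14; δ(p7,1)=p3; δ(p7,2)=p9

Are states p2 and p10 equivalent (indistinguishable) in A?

No

First remove the unreachable states {p5,p6,p8,p11}; 10 states remain.
Start with accepting vs non-accepting: {p14} | {p1,p2,p3,p4,p7,p9,p10,p12,p13}.
On input 0, block {p1,p2,p3,p4,p7,p9,p10,p12,p13} splits into {p1,p2,p9,p10,p12,p13} and {p3,p4,p7}.
On input 0, block {p1,p2,p9,p10,p12,p13} splits into {p2,p10,p12,p13} and {p1,p9}.
Split {p2,p10,p12,p13} by δ(·,2) → {p2,p12} and {p10,p13}.
Stable partition: {p14} | {p2,p12} | {p3,p4,p7} | {p1,p9} | {p10,p13} — 5 equivalence classes.
p2 and p10 end up in different blocks, so they are distinguishable. For instance, the string '2' is accepted from only p10.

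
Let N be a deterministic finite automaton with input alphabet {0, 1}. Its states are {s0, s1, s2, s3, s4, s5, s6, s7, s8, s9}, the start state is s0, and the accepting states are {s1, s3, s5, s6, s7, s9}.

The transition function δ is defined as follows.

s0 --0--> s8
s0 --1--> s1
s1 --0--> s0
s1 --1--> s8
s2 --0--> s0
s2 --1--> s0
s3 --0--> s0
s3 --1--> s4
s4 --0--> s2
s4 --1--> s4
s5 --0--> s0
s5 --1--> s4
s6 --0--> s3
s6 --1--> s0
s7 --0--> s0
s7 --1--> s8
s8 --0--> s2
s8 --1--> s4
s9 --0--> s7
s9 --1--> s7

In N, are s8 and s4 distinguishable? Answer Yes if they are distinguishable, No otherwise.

First remove the unreachable states {s3,s5,s6,s7,s9}; 5 states remain.
P0 = {s1} | {s0,s2,s4,s8}.
On input 1, block {s0,s2,s4,s8} splits into {s2,s4,s8} and {s0}.
Split {s2,s4,s8} by δ(·,0) → {s4,s8} and {s2}.
No further refinement is possible. Final partition (4 blocks): {s1} | {s4,s8} | {s0} | {s2}.
s8 and s4 lie in the same block of the stable partition, so they are equivalent — no string distinguishes them.

No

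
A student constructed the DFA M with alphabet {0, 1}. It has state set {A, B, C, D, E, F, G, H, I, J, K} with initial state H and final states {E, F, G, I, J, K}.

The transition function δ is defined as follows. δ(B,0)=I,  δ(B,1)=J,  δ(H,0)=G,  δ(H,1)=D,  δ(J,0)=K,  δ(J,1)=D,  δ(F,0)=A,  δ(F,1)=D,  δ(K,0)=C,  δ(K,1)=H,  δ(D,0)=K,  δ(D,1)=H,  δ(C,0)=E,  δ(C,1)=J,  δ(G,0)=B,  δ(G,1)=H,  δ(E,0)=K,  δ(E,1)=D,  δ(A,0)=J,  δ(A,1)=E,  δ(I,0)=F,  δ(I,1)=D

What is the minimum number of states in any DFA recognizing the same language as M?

Initial partition by acceptance: {E,F,G,I,J,K} | {A,B,C,D,H}.
On input 0, block {E,F,G,I,J,K} splits into {E,I,J} and {F,G,K}.
Split {A,B,C,D,H} by δ(·,0) → {A,B,C} and {D,H}.
Stable partition: {E,I,J} | {A,B,C} | {F,G,K} | {D,H} — 4 equivalence classes.

4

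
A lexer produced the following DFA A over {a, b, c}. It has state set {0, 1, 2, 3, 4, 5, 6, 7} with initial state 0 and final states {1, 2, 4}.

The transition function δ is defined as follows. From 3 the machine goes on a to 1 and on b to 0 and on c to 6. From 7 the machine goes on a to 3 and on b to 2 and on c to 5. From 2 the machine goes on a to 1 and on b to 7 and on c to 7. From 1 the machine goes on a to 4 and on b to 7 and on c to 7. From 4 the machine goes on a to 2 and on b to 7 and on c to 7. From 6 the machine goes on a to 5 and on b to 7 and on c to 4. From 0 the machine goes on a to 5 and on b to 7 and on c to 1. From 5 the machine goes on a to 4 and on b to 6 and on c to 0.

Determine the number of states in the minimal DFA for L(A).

Every state is reachable, so we keep all 8.
P0 = {1,2,4} | {0,3,5,6,7}.
Split {0,3,5,6,7} by δ(·,a) → {0,6,7} and {3,5}.
Refine {0,6,7} on symbol b: members go to different blocks, giving {0,6} and {7}.
Stable partition: {1,2,4} | {0,6} | {3,5} | {7} — 4 equivalence classes.

4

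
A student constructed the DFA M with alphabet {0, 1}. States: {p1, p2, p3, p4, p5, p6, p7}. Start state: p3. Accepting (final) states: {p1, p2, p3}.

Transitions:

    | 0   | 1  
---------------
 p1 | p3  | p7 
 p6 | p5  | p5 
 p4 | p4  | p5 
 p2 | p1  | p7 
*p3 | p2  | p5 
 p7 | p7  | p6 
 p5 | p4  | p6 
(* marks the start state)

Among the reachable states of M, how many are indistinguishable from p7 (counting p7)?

Every state is reachable, so we keep all 7.
Initial partition by acceptance: {p1,p2,p3} | {p4,p5,p6,p7}.
The partition is now stable with 2 blocks: {p1,p2,p3} | {p4,p5,p6,p7}.
The equivalence class containing p7 is {p4,p5,p6,p7}, of size 4.

4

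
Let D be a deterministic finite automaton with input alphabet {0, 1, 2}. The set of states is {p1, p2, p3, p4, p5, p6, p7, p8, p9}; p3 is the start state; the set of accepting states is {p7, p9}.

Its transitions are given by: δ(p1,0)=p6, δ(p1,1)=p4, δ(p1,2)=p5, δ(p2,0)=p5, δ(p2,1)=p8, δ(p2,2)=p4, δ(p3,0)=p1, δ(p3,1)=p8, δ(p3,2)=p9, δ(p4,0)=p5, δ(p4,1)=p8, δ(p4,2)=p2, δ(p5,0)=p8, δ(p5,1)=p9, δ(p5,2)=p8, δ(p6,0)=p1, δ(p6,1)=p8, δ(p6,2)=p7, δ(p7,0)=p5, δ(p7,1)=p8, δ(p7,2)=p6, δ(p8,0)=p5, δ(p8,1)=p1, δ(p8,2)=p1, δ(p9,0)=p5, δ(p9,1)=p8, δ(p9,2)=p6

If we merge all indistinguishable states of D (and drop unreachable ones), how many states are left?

Start with accepting vs non-accepting: {p7,p9} | {p1,p2,p3,p4,p5,p6,p8}.
Split {p1,p2,p3,p4,p5,p6,p8} by δ(·,1) → {p1,p2,p3,p4,p6,p8} and {p5}.
On input 0, block {p1,p2,p3,p4,p6,p8} splits into {p1,p3,p6} and {p2,p4,p8}.
On input 2, block {p1,p3,p6} splits into {p3,p6} and {p1}.
Refine {p2,p4,p8} on symbol 1: members go to different blocks, giving {p2,p4} and {p8}.
No further refinement is possible. Final partition (6 blocks): {p7,p9} | {p3,p6} | {p5} | {p2,p4} | {p1} | {p8}.

6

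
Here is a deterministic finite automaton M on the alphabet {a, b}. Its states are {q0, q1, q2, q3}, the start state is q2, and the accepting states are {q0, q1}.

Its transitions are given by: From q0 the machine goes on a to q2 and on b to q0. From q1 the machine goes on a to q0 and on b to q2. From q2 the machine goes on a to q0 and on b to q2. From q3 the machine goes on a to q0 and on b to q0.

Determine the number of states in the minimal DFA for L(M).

2

First remove the unreachable states {q1,q3}; 2 states remain.
Initial partition by acceptance: {q0} | {q2}.
The partition is now stable with 2 blocks: {q0} | {q2}.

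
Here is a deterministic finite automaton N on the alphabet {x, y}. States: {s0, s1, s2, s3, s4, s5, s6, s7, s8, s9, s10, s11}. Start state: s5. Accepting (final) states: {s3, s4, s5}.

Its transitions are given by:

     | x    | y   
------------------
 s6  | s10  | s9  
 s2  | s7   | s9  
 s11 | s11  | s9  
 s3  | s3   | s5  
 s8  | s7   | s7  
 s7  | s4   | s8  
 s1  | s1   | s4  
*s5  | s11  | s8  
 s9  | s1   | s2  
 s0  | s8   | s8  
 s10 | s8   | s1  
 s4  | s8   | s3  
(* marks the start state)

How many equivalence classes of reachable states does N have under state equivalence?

Reachable states from the start: {s1,s2,s3,s4,s5,s7,s8,s9,s11}. Unreachable: {s0,s6,s10} — drop them.
Start with accepting vs non-accepting: {s3,s4,s5} | {s1,s2,s7,s8,s9,s11}.
On input x, block {s3,s4,s5} splits into {s4,s5} and {s3}.
On input y, block {s4,s5} splits into {s4} and {s5}.
On input x, block {s1,s2,s7,s8,s9,s11} splits into {s1,s2,s8,s9,s11} and {s7}.
On input x, block {s1,s2,s8,s9,s11} splits into {s1,s9,s11} and {s2,s8}.
Refine {s1,s9,s11} on symbol y: members go to different blocks, giving {s1} and {s9} and {s11}.
Refine {s2,s8} on symbol y: members go to different blocks, giving {s2} and {s8}.
The partition is now stable with 9 blocks: {s4} | {s1} | {s3} | {s5} | {s7} | {s2} | {s9} | {s11} | {s8}.

9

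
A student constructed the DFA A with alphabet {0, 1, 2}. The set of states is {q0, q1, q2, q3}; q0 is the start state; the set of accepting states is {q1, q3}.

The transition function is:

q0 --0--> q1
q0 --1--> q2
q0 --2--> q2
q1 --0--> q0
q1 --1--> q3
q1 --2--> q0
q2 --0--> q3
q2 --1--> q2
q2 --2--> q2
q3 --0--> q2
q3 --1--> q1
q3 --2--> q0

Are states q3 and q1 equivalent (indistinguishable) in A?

Yes

All states are reachable from the start state.
P0 = {q1,q3} | {q0,q2}.
The partition is now stable with 2 blocks: {q1,q3} | {q0,q2}.
q3 and q1 lie in the same block of the stable partition, so they are equivalent — no string distinguishes them.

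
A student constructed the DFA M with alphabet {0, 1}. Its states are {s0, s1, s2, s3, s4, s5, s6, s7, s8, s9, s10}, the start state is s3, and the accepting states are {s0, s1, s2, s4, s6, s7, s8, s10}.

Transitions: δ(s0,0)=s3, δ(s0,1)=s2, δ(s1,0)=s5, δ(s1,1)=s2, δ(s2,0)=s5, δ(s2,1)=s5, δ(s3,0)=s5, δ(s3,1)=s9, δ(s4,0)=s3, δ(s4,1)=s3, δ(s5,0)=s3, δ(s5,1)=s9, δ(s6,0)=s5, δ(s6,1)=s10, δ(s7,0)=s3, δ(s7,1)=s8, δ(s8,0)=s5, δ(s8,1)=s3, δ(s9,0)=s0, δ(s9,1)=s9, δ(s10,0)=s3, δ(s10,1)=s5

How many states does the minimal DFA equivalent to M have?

Reachable states from the start: {s0,s2,s3,s5,s9}. Unreachable: {s1,s4,s6,s7,s8,s10} — drop them.
Start with accepting vs non-accepting: {s0,s2} | {s3,s5,s9}.
Split {s0,s2} by δ(·,1) → {s0} and {s2}.
On input 0, block {s3,s5,s9} splits into {s3,s5} and {s9}.
Stable partition: {s0} | {s3,s5} | {s2} | {s9} — 4 equivalence classes.

4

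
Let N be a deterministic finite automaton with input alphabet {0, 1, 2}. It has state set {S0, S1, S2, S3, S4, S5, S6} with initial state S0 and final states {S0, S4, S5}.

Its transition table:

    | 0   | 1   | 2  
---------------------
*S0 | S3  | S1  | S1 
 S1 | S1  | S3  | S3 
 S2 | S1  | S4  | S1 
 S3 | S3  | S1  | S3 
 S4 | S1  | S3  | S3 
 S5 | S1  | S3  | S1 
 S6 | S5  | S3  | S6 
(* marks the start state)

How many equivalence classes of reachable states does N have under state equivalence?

First remove the unreachable states {S2,S4,S5,S6}; 3 states remain.
P0 = {S0} | {S1,S3}.
Stable partition: {S0} | {S1,S3} — 2 equivalence classes.

2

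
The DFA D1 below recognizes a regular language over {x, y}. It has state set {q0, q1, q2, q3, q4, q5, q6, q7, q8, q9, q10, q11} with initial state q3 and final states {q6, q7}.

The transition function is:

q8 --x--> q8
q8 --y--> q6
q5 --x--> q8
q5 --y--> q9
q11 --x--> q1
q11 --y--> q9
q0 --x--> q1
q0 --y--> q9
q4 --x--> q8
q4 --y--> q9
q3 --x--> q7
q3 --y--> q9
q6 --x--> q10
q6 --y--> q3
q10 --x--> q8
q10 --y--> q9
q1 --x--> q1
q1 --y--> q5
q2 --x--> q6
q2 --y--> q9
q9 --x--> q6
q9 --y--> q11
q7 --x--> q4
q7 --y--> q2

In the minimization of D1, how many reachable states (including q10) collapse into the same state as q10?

States {q0} cannot be reached from the start state, so discard them.
Initial partition by acceptance: {q6,q7} | {q1,q2,q3,q4,q5,q8,q9,q10,q11}.
Refine {q1,q2,q3,q4,q5,q8,q9,q10,q11} on symbol x: members go to different blocks, giving {q1,q4,q5,q8,q10,q11} and {q2,q3,q9}.
On input y, block {q1,q4,q5,q8,q10,q11} splits into {q4,q5,q10,q11} and {q1} and {q8}.
On input x, block {q4,q5,q10,q11} splits into {q4,q5,q10} and {q11}.
Split {q2,q3,q9} by δ(·,y) → {q2,q3} and {q9}.
No further refinement is possible. Final partition (7 blocks): {q6,q7} | {q4,q5,q10} | {q2,q3} | {q1} | {q8} | {q11} | {q9}.
The equivalence class containing q10 is {q4,q5,q10}, of size 3.

3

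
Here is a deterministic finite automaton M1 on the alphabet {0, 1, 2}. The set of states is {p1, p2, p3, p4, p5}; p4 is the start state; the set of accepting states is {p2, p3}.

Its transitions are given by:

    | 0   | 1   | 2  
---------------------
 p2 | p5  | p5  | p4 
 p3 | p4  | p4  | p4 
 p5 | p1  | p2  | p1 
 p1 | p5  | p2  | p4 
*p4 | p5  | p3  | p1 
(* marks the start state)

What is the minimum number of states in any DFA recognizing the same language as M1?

2

P0 = {p2,p3} | {p1,p4,p5}.
The partition is now stable with 2 blocks: {p2,p3} | {p1,p4,p5}.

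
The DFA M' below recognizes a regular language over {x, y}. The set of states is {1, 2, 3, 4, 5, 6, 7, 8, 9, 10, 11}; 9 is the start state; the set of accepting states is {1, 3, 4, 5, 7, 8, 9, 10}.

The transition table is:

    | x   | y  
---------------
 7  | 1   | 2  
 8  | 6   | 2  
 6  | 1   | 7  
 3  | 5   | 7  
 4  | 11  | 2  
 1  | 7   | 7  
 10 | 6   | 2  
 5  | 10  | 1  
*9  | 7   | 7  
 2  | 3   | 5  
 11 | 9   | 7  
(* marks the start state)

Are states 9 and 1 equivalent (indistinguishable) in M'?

Reachable states from the start: {1,2,3,5,6,7,9,10}. Unreachable: {4,8,11} — drop them.
Start with accepting vs non-accepting: {1,3,5,7,9,10} | {2,6}.
On input x, block {1,3,5,7,9,10} splits into {1,3,5,7,9} and {10}.
Split {1,3,5,7,9} by δ(·,x) → {1,3,7,9} and {5}.
Split {1,3,7,9} by δ(·,x) → {1,7,9} and {3}.
Refine {1,7,9} on symbol y: members go to different blocks, giving {1,9} and {7}.
On input x, block {2,6} splits into {2} and {6}.
No further refinement is possible. Final partition (7 blocks): {1,9} | {2} | {10} | {5} | {3} | {7} | {6}.
9 and 1 lie in the same block of the stable partition, so they are equivalent — no string distinguishes them.

Yes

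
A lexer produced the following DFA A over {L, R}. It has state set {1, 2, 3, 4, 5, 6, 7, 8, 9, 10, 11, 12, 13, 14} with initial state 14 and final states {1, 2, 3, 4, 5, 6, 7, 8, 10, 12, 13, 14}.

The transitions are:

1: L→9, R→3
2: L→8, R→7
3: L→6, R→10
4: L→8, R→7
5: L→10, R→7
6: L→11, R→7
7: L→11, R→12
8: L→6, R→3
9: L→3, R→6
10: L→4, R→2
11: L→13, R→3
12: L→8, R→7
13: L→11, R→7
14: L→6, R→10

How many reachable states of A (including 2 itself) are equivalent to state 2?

First remove the unreachable states {1,5,9}; 11 states remain.
Initial partition by acceptance: {2,3,4,6,7,8,10,12,13,14} | {11}.
Split {2,3,4,6,7,8,10,12,13,14} by δ(·,L) → {2,3,4,8,10,12,14} and {6,7,13}.
On input L, block {2,3,4,8,10,12,14} splits into {2,4,10,12} and {3,8,14}.
Refine {2,4,10,12} on symbol L: members go to different blocks, giving {2,4,12} and {10}.
On input R, block {6,7,13} splits into {6,13} and {7}.
Refine {3,8,14} on symbol R: members go to different blocks, giving {3,14} and {8}.
No further refinement is possible. Final partition (7 blocks): {2,4,12} | {11} | {6,13} | {3,14} | {10} | {7} | {8}.
The equivalence class containing 2 is {2,4,12}, of size 3.

3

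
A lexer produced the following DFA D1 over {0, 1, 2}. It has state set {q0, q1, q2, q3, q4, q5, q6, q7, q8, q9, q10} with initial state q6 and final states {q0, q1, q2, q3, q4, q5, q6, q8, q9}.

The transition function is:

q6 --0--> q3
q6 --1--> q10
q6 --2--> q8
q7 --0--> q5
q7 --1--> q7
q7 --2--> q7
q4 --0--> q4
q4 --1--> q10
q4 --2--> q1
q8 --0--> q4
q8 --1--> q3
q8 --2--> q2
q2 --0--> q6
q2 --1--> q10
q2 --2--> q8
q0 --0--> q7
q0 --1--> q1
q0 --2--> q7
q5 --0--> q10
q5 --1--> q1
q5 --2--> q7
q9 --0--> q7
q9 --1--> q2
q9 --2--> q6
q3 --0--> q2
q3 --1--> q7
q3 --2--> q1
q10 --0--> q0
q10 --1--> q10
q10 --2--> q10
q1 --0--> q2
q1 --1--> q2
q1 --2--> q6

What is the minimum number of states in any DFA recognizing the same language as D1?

First remove the unreachable states {q9}; 10 states remain.
P0 = {q0,q1,q2,q3,q4,q5,q6,q8} | {q7,q10}.
Refine {q0,q1,q2,q3,q4,q5,q6,q8} on symbol 0: members go to different blocks, giving {q1,q2,q3,q4,q6,q8} and {q0,q5}.
On input 1, block {q1,q2,q3,q4,q6,q8} splits into {q2,q3,q4,q6} and {q1,q8}.
No further refinement is possible. Final partition (4 blocks): {q2,q3,q4,q6} | {q7,q10} | {q0,q5} | {q1,q8}.

4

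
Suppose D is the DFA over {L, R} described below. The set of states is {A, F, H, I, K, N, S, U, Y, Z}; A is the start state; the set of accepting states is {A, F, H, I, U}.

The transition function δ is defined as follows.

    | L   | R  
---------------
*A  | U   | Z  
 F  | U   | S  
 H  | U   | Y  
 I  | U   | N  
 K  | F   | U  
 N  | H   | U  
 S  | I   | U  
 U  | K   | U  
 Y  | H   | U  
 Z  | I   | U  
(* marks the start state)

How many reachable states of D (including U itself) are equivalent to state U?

Initial partition by acceptance: {A,F,H,I,U} | {K,N,S,Y,Z}.
On input L, block {A,F,H,I,U} splits into {A,F,H,I} and {U}.
Stable partition: {A,F,H,I} | {K,N,S,Y,Z} | {U} — 3 equivalence classes.
The equivalence class containing U is {U}, of size 1.

1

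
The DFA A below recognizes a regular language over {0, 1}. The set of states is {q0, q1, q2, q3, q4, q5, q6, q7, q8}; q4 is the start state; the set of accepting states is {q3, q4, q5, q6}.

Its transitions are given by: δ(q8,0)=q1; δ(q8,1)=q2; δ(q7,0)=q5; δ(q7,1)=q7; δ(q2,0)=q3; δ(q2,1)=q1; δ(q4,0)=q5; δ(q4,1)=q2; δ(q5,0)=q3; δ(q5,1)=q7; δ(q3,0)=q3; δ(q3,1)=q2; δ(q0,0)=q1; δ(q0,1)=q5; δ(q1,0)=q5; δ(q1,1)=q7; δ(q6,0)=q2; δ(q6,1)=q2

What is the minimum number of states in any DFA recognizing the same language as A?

First remove the unreachable states {q0,q6,q8}; 6 states remain.
Initial partition by acceptance: {q3,q4,q5} | {q1,q2,q7}.
Stable partition: {q3,q4,q5} | {q1,q2,q7} — 2 equivalence classes.

2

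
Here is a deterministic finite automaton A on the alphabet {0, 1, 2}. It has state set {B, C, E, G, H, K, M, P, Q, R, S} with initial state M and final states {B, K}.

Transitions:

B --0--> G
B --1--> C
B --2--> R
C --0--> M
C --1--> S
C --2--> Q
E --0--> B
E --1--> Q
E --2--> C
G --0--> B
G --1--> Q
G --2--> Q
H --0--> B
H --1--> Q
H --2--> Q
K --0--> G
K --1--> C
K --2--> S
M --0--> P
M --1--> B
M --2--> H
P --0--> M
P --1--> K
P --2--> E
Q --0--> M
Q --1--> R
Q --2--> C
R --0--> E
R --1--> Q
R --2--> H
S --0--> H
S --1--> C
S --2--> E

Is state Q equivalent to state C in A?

Every state is reachable, so we keep all 11.
P0 = {B,K} | {C,E,G,H,M,P,Q,R,S}.
Split {C,E,G,H,M,P,Q,R,S} by δ(·,0) → {C,M,P,Q,R,S} and {E,G,H}.
Refine {C,M,P,Q,R,S} on symbol 0: members go to different blocks, giving {C,M,P,Q} and {R,S}.
Refine {C,M,P,Q} on symbol 1: members go to different blocks, giving {C,Q} and {M,P}.
No further refinement is possible. Final partition (5 blocks): {B,K} | {C,Q} | {E,G,H} | {R,S} | {M,P}.
Q and C lie in the same block of the stable partition, so they are equivalent — no string distinguishes them.

Yes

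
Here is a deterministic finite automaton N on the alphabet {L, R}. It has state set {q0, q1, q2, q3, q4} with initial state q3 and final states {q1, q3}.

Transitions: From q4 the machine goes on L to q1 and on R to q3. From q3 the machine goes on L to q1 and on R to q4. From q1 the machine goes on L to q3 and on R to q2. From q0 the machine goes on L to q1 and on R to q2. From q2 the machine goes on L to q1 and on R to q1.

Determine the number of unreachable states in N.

1

Starting at q3 and following transitions, the reachable set is {q1, q2, q3, q4}. That leaves q0 unreachable — 1 in total.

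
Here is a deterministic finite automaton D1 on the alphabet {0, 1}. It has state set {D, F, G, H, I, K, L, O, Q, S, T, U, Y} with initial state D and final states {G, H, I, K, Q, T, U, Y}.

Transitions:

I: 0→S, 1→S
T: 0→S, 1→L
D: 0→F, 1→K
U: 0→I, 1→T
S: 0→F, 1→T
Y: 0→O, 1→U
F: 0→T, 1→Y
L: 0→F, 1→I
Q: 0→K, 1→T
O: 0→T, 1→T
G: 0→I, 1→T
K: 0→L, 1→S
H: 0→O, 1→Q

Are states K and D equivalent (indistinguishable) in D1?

Reachable states from the start: {D,F,I,K,L,O,S,T,U,Y}. Unreachable: {G,H,Q} — drop them.
Start with accepting vs non-accepting: {I,K,T,U,Y} | {D,F,L,O,S}.
Split {I,K,T,U,Y} by δ(·,0) → {I,K,T,Y} and {U}.
Split {I,K,T,Y} by δ(·,1) → {I,K,T} and {Y}.
Refine {D,F,L,O,S} on symbol 0: members go to different blocks, giving {D,L,S} and {F,O}.
Refine {F,O} on symbol 1: members go to different blocks, giving {F} and {O}.
No further refinement is possible. Final partition (6 blocks): {I,K,T} | {D,L,S} | {U} | {Y} | {F} | {O}.
K and D end up in different blocks, so they are distinguishable. For instance, the string 'ε' is accepted from only K.

No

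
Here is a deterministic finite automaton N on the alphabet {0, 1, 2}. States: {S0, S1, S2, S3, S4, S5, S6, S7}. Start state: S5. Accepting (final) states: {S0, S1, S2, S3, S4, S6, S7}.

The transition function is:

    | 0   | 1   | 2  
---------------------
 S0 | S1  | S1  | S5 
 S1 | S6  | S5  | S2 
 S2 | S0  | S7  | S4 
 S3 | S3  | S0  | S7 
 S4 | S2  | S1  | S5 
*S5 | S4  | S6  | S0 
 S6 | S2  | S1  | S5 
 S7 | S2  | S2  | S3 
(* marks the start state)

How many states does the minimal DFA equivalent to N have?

7

All states are reachable from the start state.
P0 = {S0,S1,S2,S3,S4,S6,S7} | {S5}.
On input 1, block {S0,S1,S2,S3,S4,S6,S7} splits into {S0,S2,S3,S4,S6,S7} and {S1}.
Split {S0,S2,S3,S4,S6,S7} by δ(·,0) → {S2,S3,S4,S6,S7} and {S0}.
Split {S2,S3,S4,S6,S7} by δ(·,0) → {S3,S4,S6,S7} and {S2}.
Split {S3,S4,S6,S7} by δ(·,0) → {S4,S6,S7} and {S3}.
Split {S4,S6,S7} by δ(·,1) → {S4,S6} and {S7}.
The partition is now stable with 7 blocks: {S4,S6} | {S5} | {S1} | {S0} | {S2} | {S3} | {S7}.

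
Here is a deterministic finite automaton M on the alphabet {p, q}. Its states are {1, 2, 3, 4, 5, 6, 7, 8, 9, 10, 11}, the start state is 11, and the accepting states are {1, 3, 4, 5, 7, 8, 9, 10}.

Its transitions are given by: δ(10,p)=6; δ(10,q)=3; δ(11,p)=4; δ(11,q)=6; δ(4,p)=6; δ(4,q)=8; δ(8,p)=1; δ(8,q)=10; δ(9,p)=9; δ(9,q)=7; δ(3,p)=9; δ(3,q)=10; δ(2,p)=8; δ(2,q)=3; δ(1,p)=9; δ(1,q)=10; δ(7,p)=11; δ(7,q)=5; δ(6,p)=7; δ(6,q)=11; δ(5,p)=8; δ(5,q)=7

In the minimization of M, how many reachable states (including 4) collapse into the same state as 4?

Reachable states from the start: {1,3,4,5,6,7,8,9,10,11}. Unreachable: {2} — drop them.
Start with accepting vs non-accepting: {1,3,4,5,7,8,9,10} | {6,11}.
Split {1,3,4,5,7,8,9,10} by δ(·,p) → {1,3,5,8,9} and {4,7,10}.
The partition is now stable with 3 blocks: {1,3,5,8,9} | {6,11} | {4,7,10}.
The equivalence class containing 4 is {4,7,10}, of size 3.

3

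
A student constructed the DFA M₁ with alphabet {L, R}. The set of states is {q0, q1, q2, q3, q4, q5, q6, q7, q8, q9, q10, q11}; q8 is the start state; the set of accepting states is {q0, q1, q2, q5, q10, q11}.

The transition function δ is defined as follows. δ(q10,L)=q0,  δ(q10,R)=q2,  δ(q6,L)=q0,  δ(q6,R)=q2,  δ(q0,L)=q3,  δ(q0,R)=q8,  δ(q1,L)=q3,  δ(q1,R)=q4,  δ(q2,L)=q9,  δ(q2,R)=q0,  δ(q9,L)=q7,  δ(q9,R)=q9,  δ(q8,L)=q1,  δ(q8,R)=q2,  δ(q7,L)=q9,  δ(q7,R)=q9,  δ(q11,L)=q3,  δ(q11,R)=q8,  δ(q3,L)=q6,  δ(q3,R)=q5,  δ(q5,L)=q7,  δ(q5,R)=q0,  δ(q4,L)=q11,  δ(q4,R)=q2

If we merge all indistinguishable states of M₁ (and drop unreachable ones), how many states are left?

5

States {q10} cannot be reached from the start state, so discard them.
Start with accepting vs non-accepting: {q0,q1,q2,q5,q11} | {q3,q4,q6,q7,q8,q9}.
On input R, block {q0,q1,q2,q5,q11} splits into {q0,q1,q11} and {q2,q5}.
Refine {q3,q4,q6,q7,q8,q9} on symbol L: members go to different blocks, giving {q3,q7,q9} and {q4,q6,q8}.
Refine {q3,q7,q9} on symbol L: members go to different blocks, giving {q7,q9} and {q3}.
No further refinement is possible. Final partition (5 blocks): {q0,q1,q11} | {q7,q9} | {q2,q5} | {q4,q6,q8} | {q3}.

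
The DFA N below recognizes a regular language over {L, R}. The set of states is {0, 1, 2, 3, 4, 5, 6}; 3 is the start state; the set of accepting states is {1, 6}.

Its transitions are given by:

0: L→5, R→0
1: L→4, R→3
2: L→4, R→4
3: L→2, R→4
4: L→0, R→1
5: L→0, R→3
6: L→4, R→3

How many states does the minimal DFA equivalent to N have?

Reachable states from the start: {0,1,2,3,4,5}. Unreachable: {6} — drop them.
Start with accepting vs non-accepting: {1} | {0,2,3,4,5}.
Split {0,2,3,4,5} by δ(·,R) → {0,2,3,5} and {4}.
Refine {0,2,3,5} on symbol L: members go to different blocks, giving {0,3,5} and {2}.
Split {0,3,5} by δ(·,L) → {0,5} and {3}.
Split {0,5} by δ(·,R) → {0} and {5}.
The partition is now stable with 6 blocks: {1} | {0} | {4} | {2} | {3} | {5}.

6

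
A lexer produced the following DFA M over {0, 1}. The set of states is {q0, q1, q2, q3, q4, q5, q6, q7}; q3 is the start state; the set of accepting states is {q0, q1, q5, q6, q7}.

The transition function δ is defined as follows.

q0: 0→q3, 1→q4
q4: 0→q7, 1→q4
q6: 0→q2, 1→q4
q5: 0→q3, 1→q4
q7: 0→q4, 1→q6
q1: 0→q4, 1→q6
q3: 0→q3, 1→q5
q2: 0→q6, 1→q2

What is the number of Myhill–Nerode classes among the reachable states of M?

6

States {q0,q1} cannot be reached from the start state, so discard them.
Start with accepting vs non-accepting: {q5,q6,q7} | {q2,q3,q4}.
Split {q5,q6,q7} by δ(·,1) → {q5,q6} and {q7}.
Split {q2,q3,q4} by δ(·,0) → {q2} and {q3} and {q4}.
On input 0, block {q5,q6} splits into {q5} and {q6}.
No further refinement is possible. Final partition (6 blocks): {q5} | {q2} | {q7} | {q3} | {q4} | {q6}.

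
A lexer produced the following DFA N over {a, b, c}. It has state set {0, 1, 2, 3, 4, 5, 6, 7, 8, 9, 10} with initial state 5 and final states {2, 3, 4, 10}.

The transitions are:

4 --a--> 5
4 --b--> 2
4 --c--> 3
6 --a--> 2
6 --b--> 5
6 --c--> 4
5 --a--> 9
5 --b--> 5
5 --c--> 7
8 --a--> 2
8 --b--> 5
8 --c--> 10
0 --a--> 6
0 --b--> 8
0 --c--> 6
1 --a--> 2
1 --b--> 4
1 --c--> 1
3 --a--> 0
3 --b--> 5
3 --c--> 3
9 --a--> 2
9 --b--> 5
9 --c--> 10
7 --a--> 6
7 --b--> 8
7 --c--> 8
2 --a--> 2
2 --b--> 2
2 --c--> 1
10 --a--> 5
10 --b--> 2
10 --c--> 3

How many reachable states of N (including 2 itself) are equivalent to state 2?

All states are reachable from the start state.
Start with accepting vs non-accepting: {2,3,4,10} | {0,1,5,6,7,8,9}.
Split {2,3,4,10} by δ(·,a) → {3,4,10} and {2}.
Split {3,4,10} by δ(·,b) → {4,10} and {3}.
Refine {0,1,5,6,7,8,9} on symbol a: members go to different blocks, giving {1,6,8,9} and {0,5,7}.
Split {1,6,8,9} by δ(·,b) → {6,8,9} and {1}.
Split {0,5,7} by δ(·,b) → {0,7} and {5}.
The partition is now stable with 7 blocks: {4,10} | {6,8,9} | {2} | {3} | {0,7} | {1} | {5}.
The equivalence class containing 2 is {2}, of size 1.

1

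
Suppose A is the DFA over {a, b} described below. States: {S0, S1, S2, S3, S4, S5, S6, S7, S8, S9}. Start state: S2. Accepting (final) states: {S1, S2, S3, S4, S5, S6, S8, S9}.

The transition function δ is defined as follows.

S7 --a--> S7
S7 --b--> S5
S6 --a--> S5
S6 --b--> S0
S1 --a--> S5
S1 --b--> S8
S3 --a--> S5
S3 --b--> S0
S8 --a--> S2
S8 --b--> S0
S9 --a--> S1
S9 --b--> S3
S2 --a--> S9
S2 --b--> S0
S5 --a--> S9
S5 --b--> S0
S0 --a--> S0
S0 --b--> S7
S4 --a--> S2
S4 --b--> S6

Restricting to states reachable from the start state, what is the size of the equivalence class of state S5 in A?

First remove the unreachable states {S4,S6}; 8 states remain.
P0 = {S1,S2,S3,S5,S8,S9} | {S0,S7}.
Split {S1,S2,S3,S5,S8,S9} by δ(·,b) → {S2,S3,S5,S8} and {S1,S9}.
Split {S2,S3,S5,S8} by δ(·,a) → {S2,S5} and {S3,S8}.
Split {S0,S7} by δ(·,b) → {S0} and {S7}.
On input a, block {S1,S9} splits into {S1} and {S9}.
Stable partition: {S2,S5} | {S0} | {S1} | {S3,S8} | {S7} | {S9} — 6 equivalence classes.
The equivalence class containing S5 is {S2,S5}, of size 2.

2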